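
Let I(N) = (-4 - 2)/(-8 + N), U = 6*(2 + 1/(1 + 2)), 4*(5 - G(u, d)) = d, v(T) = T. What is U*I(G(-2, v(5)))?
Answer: 336/17 ≈ 19.765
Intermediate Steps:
G(u, d) = 5 - d/4
U = 14 (U = 6*(2 + 1/3) = 6*(7/3) = 14)
I(N) = -6/(-8 + N)
U*I(G(-2, v(5))) = 14*(-6/(-8 + (5 - 1/4*5))) = 14*(-6/(-8 + (5 - 5/4))) = 14*(-6/(-8 + 15/4)) = 14*(-6/(-17/4)) = 14*(-6*(-4/17)) = 14*(24/17) = 336/17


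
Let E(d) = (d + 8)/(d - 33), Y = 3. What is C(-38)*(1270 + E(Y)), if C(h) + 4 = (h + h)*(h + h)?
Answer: 36641618/5 ≈ 7.3283e+6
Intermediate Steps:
E(d) = (8 + d)/(-33 + d)
C(h) = -4 + 4*h**2 (C(h) = -4 + (h + h)*(h + h) = -4 + (2*h)*(2*h) = -4 + 4*h**2)
C(-38)*(1270 + E(Y)) = (-4 + 4*(-38)**2)*(1270 + (8 + 3)/(-33 + 3)) = (-4 + 4*1444)*(1270 + 11/(-30)) = (-4 + 5776)*(1270 - 1/30*11) = 5772*(1270 - 11/30) = 5772*(38089/30) = 36641618/5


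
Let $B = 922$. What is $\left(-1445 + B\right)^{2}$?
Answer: $273529$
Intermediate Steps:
$\left(-1445 + B\right)^{2} = \left(-1445 + 922\right)^{2} = \left(-523\right)^{2} = 273529$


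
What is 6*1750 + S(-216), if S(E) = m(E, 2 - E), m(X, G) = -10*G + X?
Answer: 8104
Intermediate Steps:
m(X, G) = X - 10*G
S(E) = -20 + 11*E (S(E) = E - 10*(2 - E) = E + (-20 + 10*E) = -20 + 11*E)
6*1750 + S(-216) = 6*1750 + (-20 + 11*(-216)) = 10500 + (-20 - 2376) = 10500 - 2396 = 8104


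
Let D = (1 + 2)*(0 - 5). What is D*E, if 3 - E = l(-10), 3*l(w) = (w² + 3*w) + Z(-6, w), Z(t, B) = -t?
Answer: 335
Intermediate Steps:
l(w) = 2 + w + w²/3 (l(w) = ((w² + 3*w) - 1*(-6))/3 = ((w² + 3*w) + 6)/3 = (6 + w² + 3*w)/3 = 2 + w + w²/3)
D = -15 (D = 3*(-5) = -15)
E = -67/3 (E = 3 - (2 - 10 + (⅓)*(-10)²) = 3 - (2 - 10 + (⅓)*100) = 3 - (2 - 10 + 100/3) = 3 - 1*76/3 = 3 - 76/3 = -67/3 ≈ -22.333)
D*E = -15*(-67/3) = 335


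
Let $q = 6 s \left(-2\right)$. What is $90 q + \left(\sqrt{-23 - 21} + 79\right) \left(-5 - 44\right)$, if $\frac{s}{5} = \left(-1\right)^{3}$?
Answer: $1529 - 98 i \sqrt{11} \approx 1529.0 - 325.03 i$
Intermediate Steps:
$s = -5$ ($s = 5 \left(-1\right)^{3} = 5 \left(-1\right) = -5$)
$q = 60$ ($q = 6 \left(-5\right) \left(-2\right) = \left(-30\right) \left(-2\right) = 60$)
$90 q + \left(\sqrt{-23 - 21} + 79\right) \left(-5 - 44\right) = 90 \cdot 60 + \left(\sqrt{-23 - 21} + 79\right) \left(-5 - 44\right) = 5400 + \left(\sqrt{-44} + 79\right) \left(-5 - 44\right) = 5400 + \left(2 i \sqrt{11} + 79\right) \left(-49\right) = 5400 + \left(79 + 2 i \sqrt{11}\right) \left(-49\right) = 5400 - \left(3871 + 98 i \sqrt{11}\right) = 1529 - 98 i \sqrt{11}$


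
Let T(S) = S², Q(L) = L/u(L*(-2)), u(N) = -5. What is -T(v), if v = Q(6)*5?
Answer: -36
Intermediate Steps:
Q(L) = -L/5 (Q(L) = L/(-5) = L*(-⅕) = -L/5)
v = -6 (v = -⅕*6*5 = -6/5*5 = -6)
-T(v) = -1*(-6)² = -1*36 = -36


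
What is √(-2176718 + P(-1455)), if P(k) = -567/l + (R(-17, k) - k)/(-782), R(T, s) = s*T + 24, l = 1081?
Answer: I*√2543667547922/1081 ≈ 1475.4*I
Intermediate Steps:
R(T, s) = 24 + T*s (R(T, s) = T*s + 24 = 24 + T*s)
P(k) = -10203/18377 + 9*k/391 (P(k) = -567/1081 + ((24 - 17*k) - k)/(-782) = -567*1/1081 + (24 - 18*k)*(-1/782) = -567/1081 + (-12/391 + 9*k/391) = -10203/18377 + 9*k/391)
√(-2176718 + P(-1455)) = √(-2176718 + (-10203/18377 + (9/391)*(-1455))) = √(-2176718 + (-10203/18377 - 13095/391)) = √(-2176718 - 36804/1081) = √(-2353068962/1081) = I*√2543667547922/1081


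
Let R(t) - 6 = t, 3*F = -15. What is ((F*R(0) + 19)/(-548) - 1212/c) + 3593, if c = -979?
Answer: 1928290701/536492 ≈ 3594.3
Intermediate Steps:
F = -5 (F = (⅓)*(-15) = -5)
R(t) = 6 + t
((F*R(0) + 19)/(-548) - 1212/c) + 3593 = ((-5*(6 + 0) + 19)/(-548) - 1212/(-979)) + 3593 = ((-5*6 + 19)*(-1/548) - 1212*(-1/979)) + 3593 = ((-30 + 19)*(-1/548) + 1212/979) + 3593 = (-11*(-1/548) + 1212/979) + 3593 = (11/548 + 1212/979) + 3593 = 674945/536492 + 3593 = 1928290701/536492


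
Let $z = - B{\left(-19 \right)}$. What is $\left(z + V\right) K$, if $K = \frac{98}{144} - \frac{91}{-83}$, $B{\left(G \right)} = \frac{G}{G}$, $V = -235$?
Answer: $- \frac{626521}{1494} \approx -419.36$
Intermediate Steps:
$B{\left(G \right)} = 1$
$K = \frac{10619}{5976}$ ($K = 98 \cdot \frac{1}{144} - - \frac{91}{83} = \frac{49}{72} + \frac{91}{83} = \frac{10619}{5976} \approx 1.7769$)
$z = -1$ ($z = \left(-1\right) 1 = -1$)
$\left(z + V\right) K = \left(-1 - 235\right) \frac{10619}{5976} = \left(-236\right) \frac{10619}{5976} = - \frac{626521}{1494}$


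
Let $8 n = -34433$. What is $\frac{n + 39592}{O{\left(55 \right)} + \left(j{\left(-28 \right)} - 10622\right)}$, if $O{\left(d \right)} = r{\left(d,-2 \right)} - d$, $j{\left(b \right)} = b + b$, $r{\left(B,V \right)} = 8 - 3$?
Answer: $- \frac{31367}{9536} \approx -3.2893$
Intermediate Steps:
$r{\left(B,V \right)} = 5$ ($r{\left(B,V \right)} = 8 - 3 = 5$)
$n = - \frac{34433}{8}$ ($n = \frac{1}{8} \left(-34433\right) = - \frac{34433}{8} \approx -4304.1$)
$j{\left(b \right)} = 2 b$
$O{\left(d \right)} = 5 - d$
$\frac{n + 39592}{O{\left(55 \right)} + \left(j{\left(-28 \right)} - 10622\right)} = \frac{- \frac{34433}{8} + 39592}{\left(5 - 55\right) + \left(2 \left(-28\right) - 10622\right)} = \frac{282303}{8 \left(\left(5 - 55\right) - 10678\right)} = \frac{282303}{8 \left(-50 - 10678\right)} = \frac{282303}{8 \left(-10728\right)} = \frac{282303}{8} \left(- \frac{1}{10728}\right) = - \frac{31367}{9536}$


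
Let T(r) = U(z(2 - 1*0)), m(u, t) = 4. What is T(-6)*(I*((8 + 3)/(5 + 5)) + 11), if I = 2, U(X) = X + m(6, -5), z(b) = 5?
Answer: 594/5 ≈ 118.80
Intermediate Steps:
U(X) = 4 + X (U(X) = X + 4 = 4 + X)
T(r) = 9 (T(r) = 4 + 5 = 9)
T(-6)*(I*((8 + 3)/(5 + 5)) + 11) = 9*(2*((8 + 3)/(5 + 5)) + 11) = 9*(2*(11/10) + 11) = 9*(11/5 + 11) = 9*(66/5) = 594/5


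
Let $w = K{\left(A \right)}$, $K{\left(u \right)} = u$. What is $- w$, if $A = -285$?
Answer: $285$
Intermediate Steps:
$w = -285$
$- w = \left(-1\right) \left(-285\right) = 285$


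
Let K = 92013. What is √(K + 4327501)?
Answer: √4419514 ≈ 2102.3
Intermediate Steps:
√(K + 4327501) = √(92013 + 4327501) = √4419514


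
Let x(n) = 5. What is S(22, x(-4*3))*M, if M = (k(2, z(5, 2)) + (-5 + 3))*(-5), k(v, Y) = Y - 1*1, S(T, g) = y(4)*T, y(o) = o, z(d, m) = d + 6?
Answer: -3520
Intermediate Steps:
z(d, m) = 6 + d
S(T, g) = 4*T
k(v, Y) = -1 + Y (k(v, Y) = Y - 1 = -1 + Y)
M = -40 (M = ((-1 + (6 + 5)) + (-5 + 3))*(-5) = ((-1 + 11) - 2)*(-5) = (10 - 2)*(-5) = 8*(-5) = -40)
S(22, x(-4*3))*M = (4*22)*(-40) = 88*(-40) = -3520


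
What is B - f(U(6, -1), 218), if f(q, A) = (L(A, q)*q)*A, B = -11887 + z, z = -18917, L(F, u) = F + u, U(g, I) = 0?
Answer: -30804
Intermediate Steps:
B = -30804 (B = -11887 - 18917 = -30804)
f(q, A) = A*q*(A + q) (f(q, A) = ((A + q)*q)*A = (q*(A + q))*A = A*q*(A + q))
B - f(U(6, -1), 218) = -30804 - 218*0*(218 + 0) = -30804 - 218*0*218 = -30804 - 1*0 = -30804 + 0 = -30804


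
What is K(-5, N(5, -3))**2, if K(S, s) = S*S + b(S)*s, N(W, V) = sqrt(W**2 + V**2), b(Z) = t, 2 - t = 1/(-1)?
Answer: 931 + 150*sqrt(34) ≈ 1805.6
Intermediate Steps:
t = 3 (t = 2 - 1/(-1) = 2 - 1*(-1) = 2 + 1 = 3)
b(Z) = 3
N(W, V) = sqrt(V**2 + W**2)
K(S, s) = S**2 + 3*s (K(S, s) = S*S + 3*s = S**2 + 3*s)
K(-5, N(5, -3))**2 = ((-5)**2 + 3*sqrt((-3)**2 + 5**2))**2 = (25 + 3*sqrt(9 + 25))**2 = (25 + 3*sqrt(34))**2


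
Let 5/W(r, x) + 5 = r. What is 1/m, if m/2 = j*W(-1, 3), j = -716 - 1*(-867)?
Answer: -3/755 ≈ -0.0039735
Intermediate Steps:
j = 151 (j = -716 + 867 = 151)
W(r, x) = 5/(-5 + r)
m = -755/3 (m = 2*(151*(5/(-5 - 1))) = 2*(151*(5/(-6))) = 2*(151*(5*(-⅙))) = 2*(151*(-⅚)) = 2*(-755/6) = -755/3 ≈ -251.67)
1/m = 1/(-755/3) = -3/755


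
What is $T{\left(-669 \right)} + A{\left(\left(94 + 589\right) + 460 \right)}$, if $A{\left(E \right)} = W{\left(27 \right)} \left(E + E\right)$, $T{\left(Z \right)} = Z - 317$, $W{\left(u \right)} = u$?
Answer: $60736$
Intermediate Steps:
$T{\left(Z \right)} = -317 + Z$
$A{\left(E \right)} = 54 E$ ($A{\left(E \right)} = 27 \left(E + E\right) = 27 \cdot 2 E = 54 E$)
$T{\left(-669 \right)} + A{\left(\left(94 + 589\right) + 460 \right)} = \left(-317 - 669\right) + 54 \left(\left(94 + 589\right) + 460\right) = -986 + 54 \left(683 + 460\right) = -986 + 54 \cdot 1143 = -986 + 61722 = 60736$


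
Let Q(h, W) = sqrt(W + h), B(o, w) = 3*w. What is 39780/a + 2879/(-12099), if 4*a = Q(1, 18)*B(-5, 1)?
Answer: -2879/12099 + 53040*sqrt(19)/19 ≈ 12168.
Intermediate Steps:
a = 3*sqrt(19)/4 (a = (sqrt(18 + 1)*(3*1))/4 = (sqrt(19)*3)/4 = (3*sqrt(19))/4 = 3*sqrt(19)/4 ≈ 3.2692)
39780/a + 2879/(-12099) = 39780/((3*sqrt(19)/4)) + 2879/(-12099) = 39780*(4*sqrt(19)/57) + 2879*(-1/12099) = 53040*sqrt(19)/19 - 2879/12099 = -2879/12099 + 53040*sqrt(19)/19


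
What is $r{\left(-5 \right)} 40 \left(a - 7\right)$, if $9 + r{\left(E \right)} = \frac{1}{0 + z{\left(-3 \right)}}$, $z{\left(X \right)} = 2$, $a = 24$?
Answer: $-5780$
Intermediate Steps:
$r{\left(E \right)} = - \frac{17}{2}$ ($r{\left(E \right)} = -9 + \frac{1}{0 + 2} = -9 + \frac{1}{2} = - \frac{17}{2}$)
$r{\left(-5 \right)} 40 \left(a - 7\right) = \left(- \frac{17}{2}\right) 40 \left(24 - 7\right) = - 340 \left(24 - 7\right) = \left(-340\right) 17 = -5780$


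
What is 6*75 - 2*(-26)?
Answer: 502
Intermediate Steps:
6*75 - 2*(-26) = 450 - 1*(-52) = 450 + 52 = 502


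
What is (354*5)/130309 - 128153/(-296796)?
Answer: 17224818197/38675189964 ≈ 0.44537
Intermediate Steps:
(354*5)/130309 - 128153/(-296796) = 1770*(1/130309) - 128153*(-1/296796) = 1770/130309 + 128153/296796 = 17224818197/38675189964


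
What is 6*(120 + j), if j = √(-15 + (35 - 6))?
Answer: 720 + 6*√14 ≈ 742.45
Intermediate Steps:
j = √14 (j = √(-15 + 29) = √14 ≈ 3.7417)
6*(120 + j) = 6*(120 + √14) = 720 + 6*√14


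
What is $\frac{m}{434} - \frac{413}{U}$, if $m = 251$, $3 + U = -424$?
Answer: $\frac{40917}{26474} \approx 1.5456$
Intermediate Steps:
$U = -427$ ($U = -3 - 424 = -427$)
$\frac{m}{434} - \frac{413}{U} = \frac{251}{434} - \frac{413}{-427} = 251 \cdot \frac{1}{434} - - \frac{59}{61} = \frac{251}{434} + \frac{59}{61} = \frac{40917}{26474}$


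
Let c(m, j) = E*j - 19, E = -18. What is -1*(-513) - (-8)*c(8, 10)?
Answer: -1079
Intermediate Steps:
c(m, j) = -19 - 18*j (c(m, j) = -18*j - 19 = -19 - 18*j)
-1*(-513) - (-8)*c(8, 10) = -1*(-513) - (-8)*(-19 - 18*10) = 513 - (-8)*(-19 - 180) = 513 - (-8)*(-199) = 513 - 1*1592 = 513 - 1592 = -1079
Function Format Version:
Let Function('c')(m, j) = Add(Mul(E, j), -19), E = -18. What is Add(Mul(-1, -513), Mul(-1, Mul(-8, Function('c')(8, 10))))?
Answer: -1079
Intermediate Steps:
Function('c')(m, j) = Add(-19, Mul(-18, j)) (Function('c')(m, j) = Add(Mul(-18, j), -19) = Add(-19, Mul(-18, j)))
Add(Mul(-1, -513), Mul(-1, Mul(-8, Function('c')(8, 10)))) = Add(Mul(-1, -513), Mul(-1, Mul(-8, Add(-19, Mul(-18, 10))))) = Add(513, Mul(-1, Mul(-8, Add(-19, -180)))) = Add(513, Mul(-1, Mul(-8, -199))) = Add(513, Mul(-1, 1592)) = Add(513, -1592) = -1079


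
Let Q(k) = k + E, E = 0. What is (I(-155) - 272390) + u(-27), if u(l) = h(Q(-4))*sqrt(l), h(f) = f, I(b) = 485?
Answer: -271905 - 12*I*sqrt(3) ≈ -2.7191e+5 - 20.785*I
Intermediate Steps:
Q(k) = k (Q(k) = k + 0 = k)
u(l) = -4*sqrt(l)
(I(-155) - 272390) + u(-27) = (485 - 272390) - 12*I*sqrt(3) = -271905 - 12*I*sqrt(3)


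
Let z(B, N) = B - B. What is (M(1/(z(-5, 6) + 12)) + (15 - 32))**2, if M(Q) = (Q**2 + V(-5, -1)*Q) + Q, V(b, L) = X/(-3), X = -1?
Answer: 5909761/20736 ≈ 285.00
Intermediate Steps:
V(b, L) = 1/3 (V(b, L) = -1/(-3) = -1*(-1/3) = 1/3)
z(B, N) = 0
M(Q) = Q**2 + 4*Q/3 (M(Q) = (Q**2 + Q/3) + Q = Q**2 + 4*Q/3)
(M(1/(z(-5, 6) + 12)) + (15 - 32))**2 = ((4 + 3/(0 + 12))/(3*(0 + 12)) + (15 - 32))**2 = ((1/3)*(4 + 3/12)/12 - 17)**2 = ((1/3)*(1/12)*(4 + 3*(1/12)) - 17)**2 = ((1/3)*(1/12)*(4 + 1/4) - 17)**2 = ((1/3)*(1/12)*(17/4) - 17)**2 = (17/144 - 17)**2 = (-2431/144)**2 = 5909761/20736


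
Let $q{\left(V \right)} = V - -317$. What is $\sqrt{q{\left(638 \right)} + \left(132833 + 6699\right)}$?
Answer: $\sqrt{140487} \approx 374.82$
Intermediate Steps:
$q{\left(V \right)} = 317 + V$ ($q{\left(V \right)} = V + 317 = 317 + V$)
$\sqrt{q{\left(638 \right)} + \left(132833 + 6699\right)} = \sqrt{\left(317 + 638\right) + \left(132833 + 6699\right)} = \sqrt{955 + 139532} = \sqrt{140487}$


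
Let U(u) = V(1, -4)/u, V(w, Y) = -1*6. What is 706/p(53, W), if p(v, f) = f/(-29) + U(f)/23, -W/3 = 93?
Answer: 43793886/596839 ≈ 73.376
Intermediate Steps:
V(w, Y) = -6
U(u) = -6/u
W = -279 (W = -3*93 = -279)
p(v, f) = -6/(23*f) - f/29 (p(v, f) = f/(-29) - 6/f/23 = f*(-1/29) - 6/f*(1/23) = -f/29 - 6/(23*f) = -6/(23*f) - f/29)
706/p(53, W) = 706/(-6/23/(-279) - 1/29*(-279)) = 706/(-6/23*(-1/279) + 279/29) = 706/(2/2139 + 279/29) = 706/(596839/62031) = 706*(62031/596839) = 43793886/596839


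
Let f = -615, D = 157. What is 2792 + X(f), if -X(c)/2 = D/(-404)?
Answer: 564141/202 ≈ 2792.8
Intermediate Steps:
X(c) = 157/202 (X(c) = -314/(-404) = -314*(-1)/404 = -2*(-157/404) = 157/202)
2792 + X(f) = 2792 + 157/202 = 564141/202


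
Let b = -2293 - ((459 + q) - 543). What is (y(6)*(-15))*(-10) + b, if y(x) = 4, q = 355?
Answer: -1964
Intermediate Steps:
b = -2564 (b = -2293 - ((459 + 355) - 543) = -2293 - (814 - 543) = -2293 - 1*271 = -2293 - 271 = -2564)
(y(6)*(-15))*(-10) + b = (4*(-15))*(-10) - 2564 = -60*(-10) - 2564 = 600 - 2564 = -1964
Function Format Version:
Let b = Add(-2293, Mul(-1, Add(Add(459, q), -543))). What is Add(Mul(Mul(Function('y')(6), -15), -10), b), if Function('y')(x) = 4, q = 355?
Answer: -1964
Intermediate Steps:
b = -2564 (b = Add(-2293, Mul(-1, Add(Add(459, 355), -543))) = Add(-2293, Mul(-1, Add(814, -543))) = Add(-2293, Mul(-1, 271)) = Add(-2293, -271) = -2564)
Add(Mul(Mul(Function('y')(6), -15), -10), b) = Add(Mul(Mul(4, -15), -10), -2564) = Add(Mul(-60, -10), -2564) = Add(600, -2564) = -1964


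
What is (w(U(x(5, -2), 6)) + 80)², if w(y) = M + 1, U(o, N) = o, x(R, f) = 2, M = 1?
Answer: 6724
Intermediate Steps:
w(y) = 2 (w(y) = 1 + 1 = 2)
(w(U(x(5, -2), 6)) + 80)² = (2 + 80)² = 82² = 6724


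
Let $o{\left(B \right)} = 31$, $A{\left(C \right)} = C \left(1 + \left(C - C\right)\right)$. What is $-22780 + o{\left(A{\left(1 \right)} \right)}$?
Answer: $-22749$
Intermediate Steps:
$A{\left(C \right)} = C$ ($A{\left(C \right)} = C \left(1 + 0\right) = C 1 = C$)
$-22780 + o{\left(A{\left(1 \right)} \right)} = -22780 + 31 = -22749$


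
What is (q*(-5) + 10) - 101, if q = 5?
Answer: -116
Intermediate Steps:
(q*(-5) + 10) - 101 = (5*(-5) + 10) - 101 = (-25 + 10) - 101 = -15 - 101 = -116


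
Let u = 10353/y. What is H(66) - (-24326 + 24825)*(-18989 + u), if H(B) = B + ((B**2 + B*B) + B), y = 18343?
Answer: 10233315154/1079 ≈ 9.4841e+6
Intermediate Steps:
u = 609/1079 (u = 10353/18343 = 10353*(1/18343) = 609/1079 ≈ 0.56441)
H(B) = 2*B + 2*B**2 (H(B) = B + ((B**2 + B**2) + B) = B + (2*B**2 + B) = B + (B + 2*B**2) = 2*B + 2*B**2)
H(66) - (-24326 + 24825)*(-18989 + u) = 2*66*(1 + 66) - (-24326 + 24825)*(-18989 + 609/1079) = 2*66*67 - 499*(-20488522)/1079 = 8844 - 1*(-10223772478/1079) = 8844 + 10223772478/1079 = 10233315154/1079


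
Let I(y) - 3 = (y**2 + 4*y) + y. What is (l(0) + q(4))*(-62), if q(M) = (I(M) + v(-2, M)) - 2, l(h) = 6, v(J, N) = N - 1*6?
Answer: -2542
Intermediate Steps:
v(J, N) = -6 + N (v(J, N) = N - 6 = -6 + N)
I(y) = 3 + y**2 + 5*y (I(y) = 3 + ((y**2 + 4*y) + y) = 3 + (y**2 + 5*y) = 3 + y**2 + 5*y)
q(M) = -5 + M**2 + 6*M (q(M) = ((3 + M**2 + 5*M) + (-6 + M)) - 2 = (-3 + M**2 + 6*M) - 2 = -5 + M**2 + 6*M)
(l(0) + q(4))*(-62) = (6 + (-5 + 4**2 + 6*4))*(-62) = (6 + (-5 + 16 + 24))*(-62) = (6 + 35)*(-62) = 41*(-62) = -2542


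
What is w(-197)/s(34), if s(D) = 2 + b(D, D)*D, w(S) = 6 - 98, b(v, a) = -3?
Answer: 23/25 ≈ 0.92000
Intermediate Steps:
w(S) = -92
s(D) = 2 - 3*D
w(-197)/s(34) = -92/(2 - 3*34) = -92/(2 - 102) = -92/(-100) = -92*(-1/100) = 23/25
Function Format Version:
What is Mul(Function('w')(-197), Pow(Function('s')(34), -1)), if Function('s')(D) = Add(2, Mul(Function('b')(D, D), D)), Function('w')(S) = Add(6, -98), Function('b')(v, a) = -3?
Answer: Rational(23, 25) ≈ 0.92000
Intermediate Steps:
Function('w')(S) = -92
Function('s')(D) = Add(2, Mul(-3, D))
Mul(Function('w')(-197), Pow(Function('s')(34), -1)) = Mul(-92, Pow(Add(2, Mul(-3, 34)), -1)) = Mul(-92, Pow(Add(2, -102), -1)) = Mul(-92, Pow(-100, -1)) = Mul(-92, Rational(-1, 100)) = Rational(23, 25)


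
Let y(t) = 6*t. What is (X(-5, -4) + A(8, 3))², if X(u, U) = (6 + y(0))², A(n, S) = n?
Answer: 1936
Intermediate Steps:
X(u, U) = 36 (X(u, U) = (6 + 6*0)² = (6 + 0)² = 6² = 36)
(X(-5, -4) + A(8, 3))² = (36 + 8)² = 44² = 1936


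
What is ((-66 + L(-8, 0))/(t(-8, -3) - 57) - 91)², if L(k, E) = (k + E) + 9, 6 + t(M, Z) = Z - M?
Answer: 27175369/3364 ≈ 8078.3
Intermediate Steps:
t(M, Z) = -6 + Z - M (t(M, Z) = -6 + (Z - M) = -6 + Z - M)
L(k, E) = 9 + E + k (L(k, E) = (E + k) + 9 = 9 + E + k)
((-66 + L(-8, 0))/(t(-8, -3) - 57) - 91)² = ((-66 + (9 + 0 - 8))/((-6 - 3 - 1*(-8)) - 57) - 91)² = ((-66 + 1)/((-6 - 3 + 8) - 57) - 91)² = (-65/(-1 - 57) - 91)² = (-65/(-58) - 91)² = (-65*(-1/58) - 91)² = (65/58 - 91)² = (-5213/58)² = 27175369/3364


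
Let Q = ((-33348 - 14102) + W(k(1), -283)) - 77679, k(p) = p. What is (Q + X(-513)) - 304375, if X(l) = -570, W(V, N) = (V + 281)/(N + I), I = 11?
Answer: -58490205/136 ≈ -4.3008e+5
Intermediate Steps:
W(V, N) = (281 + V)/(11 + N) (W(V, N) = (V + 281)/(N + 11) = (281 + V)/(11 + N))
Q = -17017685/136 (Q = ((-33348 - 14102) + (281 + 1)/(11 - 283)) - 77679 = (-47450 + 282/(-272)) - 77679 = (-47450 - 1/272*282) - 77679 = (-47450 - 141/136) - 77679 = -6453341/136 - 77679 = -17017685/136 ≈ -1.2513e+5)
(Q + X(-513)) - 304375 = (-17017685/136 - 570) - 304375 = -17095205/136 - 304375 = -58490205/136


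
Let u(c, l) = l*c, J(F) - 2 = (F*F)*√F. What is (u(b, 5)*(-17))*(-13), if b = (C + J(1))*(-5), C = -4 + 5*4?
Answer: -104975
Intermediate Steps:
C = 16 (C = -4 + 20 = 16)
J(F) = 2 + F^(5/2) (J(F) = 2 + (F*F)*√F = 2 + F²*√F = 2 + F^(5/2))
b = -95 (b = (16 + (2 + 1^(5/2)))*(-5) = (16 + (2 + 1))*(-5) = (16 + 3)*(-5) = 19*(-5) = -95)
u(c, l) = c*l
(u(b, 5)*(-17))*(-13) = (-95*5*(-17))*(-13) = -475*(-17)*(-13) = 8075*(-13) = -104975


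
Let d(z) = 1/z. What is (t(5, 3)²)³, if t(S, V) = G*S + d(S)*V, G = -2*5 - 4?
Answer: 1745729089577929/15625 ≈ 1.1173e+11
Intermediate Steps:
G = -14 (G = -10 - 4 = -14)
t(S, V) = -14*S + V/S
(t(5, 3)²)³ = ((-14*5 + 3/5)²)³ = ((-70 + 3*(⅕))²)³ = ((-70 + ⅗)²)³ = ((-347/5)²)³ = (120409/25)³ = 1745729089577929/15625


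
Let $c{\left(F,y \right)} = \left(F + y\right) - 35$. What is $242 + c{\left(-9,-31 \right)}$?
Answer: $167$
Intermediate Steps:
$c{\left(F,y \right)} = -35 + F + y$
$242 + c{\left(-9,-31 \right)} = 242 - 75 = 167$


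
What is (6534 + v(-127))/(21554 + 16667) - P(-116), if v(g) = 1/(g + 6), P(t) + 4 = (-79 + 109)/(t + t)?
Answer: 2306962047/536469956 ≈ 4.3003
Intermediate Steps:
P(t) = -4 + 15/t (P(t) = -4 + (-79 + 109)/(t + t) = -4 + 30/((2*t)) = -4 + 30*(1/(2*t)) = -4 + 15/t)
v(g) = 1/(6 + g)
(6534 + v(-127))/(21554 + 16667) - P(-116) = (6534 + 1/(6 - 127))/(21554 + 16667) - (-4 + 15/(-116)) = (6534 + 1/(-121))/38221 - (-4 + 15*(-1/116)) = (6534 - 1/121)*(1/38221) - (-4 - 15/116) = (790613/121)*(1/38221) - 1*(-479/116) = 790613/4624741 + 479/116 = 2306962047/536469956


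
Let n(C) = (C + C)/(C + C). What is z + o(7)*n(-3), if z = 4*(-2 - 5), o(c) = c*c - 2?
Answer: 19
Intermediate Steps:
o(c) = -2 + c**2 (o(c) = c**2 - 2 = -2 + c**2)
n(C) = 1 (n(C) = (2*C)/((2*C)) = (2*C)*(1/(2*C)) = 1)
z = -28 (z = 4*(-7) = -28)
z + o(7)*n(-3) = -28 + (-2 + 7**2)*1 = -28 + (-2 + 49)*1 = -28 + 47*1 = -28 + 47 = 19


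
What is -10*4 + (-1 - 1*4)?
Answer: -45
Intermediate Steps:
-10*4 + (-1 - 1*4) = -40 + (-1 - 4) = -40 - 5 = -45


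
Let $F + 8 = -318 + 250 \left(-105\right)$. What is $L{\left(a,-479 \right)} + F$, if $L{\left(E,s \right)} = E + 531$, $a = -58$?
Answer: $-26103$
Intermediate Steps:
$L{\left(E,s \right)} = 531 + E$
$F = -26576$ ($F = -8 + \left(-318 + 250 \left(-105\right)\right) = -8 - 26568 = -26576$)
$L{\left(a,-479 \right)} + F = \left(531 - 58\right) - 26576 = 473 - 26576 = -26103$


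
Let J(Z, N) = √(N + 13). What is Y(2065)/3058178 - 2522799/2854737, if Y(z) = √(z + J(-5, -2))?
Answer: -93437/105731 + √(2065 + √11)/3058178 ≈ -0.88371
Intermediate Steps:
J(Z, N) = √(13 + N)
Y(z) = √(z + √11) (Y(z) = √(z + √(13 - 2)) = √(z + √11))
Y(2065)/3058178 - 2522799/2854737 = √(2065 + √11)/3058178 - 2522799/2854737 = √(2065 + √11)*(1/3058178) - 2522799*1/2854737 = √(2065 + √11)/3058178 - 93437/105731 = -93437/105731 + √(2065 + √11)/3058178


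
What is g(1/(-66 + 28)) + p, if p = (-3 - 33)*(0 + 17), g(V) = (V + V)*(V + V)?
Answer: -220931/361 ≈ -612.00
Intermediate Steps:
g(V) = 4*V² (g(V) = (2*V)*(2*V) = 4*V²)
p = -612 (p = -36*17 = -612)
g(1/(-66 + 28)) + p = 4*(1/(-66 + 28))² - 612 = 4*(1/(-38))² - 612 = 4*(-1/38)² - 612 = 4*(1/1444) - 612 = 1/361 - 612 = -220931/361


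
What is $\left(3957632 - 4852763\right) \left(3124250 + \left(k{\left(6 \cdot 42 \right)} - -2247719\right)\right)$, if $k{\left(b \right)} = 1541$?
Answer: $-4809995379810$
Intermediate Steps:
$\left(3957632 - 4852763\right) \left(3124250 + \left(k{\left(6 \cdot 42 \right)} - -2247719\right)\right) = \left(3957632 - 4852763\right) \left(3124250 + \left(1541 - -2247719\right)\right) = - 895131 \left(3124250 + \left(1541 + 2247719\right)\right) = - 895131 \left(3124250 + 2249260\right) = \left(-895131\right) 5373510 = -4809995379810$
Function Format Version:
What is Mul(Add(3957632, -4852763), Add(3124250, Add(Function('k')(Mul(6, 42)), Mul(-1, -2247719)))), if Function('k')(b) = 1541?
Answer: -4809995379810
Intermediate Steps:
Mul(Add(3957632, -4852763), Add(3124250, Add(Function('k')(Mul(6, 42)), Mul(-1, -2247719)))) = Mul(Add(3957632, -4852763), Add(3124250, Add(1541, Mul(-1, -2247719)))) = Mul(-895131, Add(3124250, Add(1541, 2247719))) = Mul(-895131, Add(3124250, 2249260)) = Mul(-895131, 5373510) = -4809995379810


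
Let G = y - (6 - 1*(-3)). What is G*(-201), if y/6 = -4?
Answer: 6633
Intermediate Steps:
y = -24 (y = 6*(-4) = -24)
G = -33 (G = -24 - (6 - 1*(-3)) = -24 - (6 + 3) = -24 - 1*9 = -24 - 9 = -33)
G*(-201) = -33*(-201) = 6633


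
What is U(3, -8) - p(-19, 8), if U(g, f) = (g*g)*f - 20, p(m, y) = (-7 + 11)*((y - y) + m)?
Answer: -16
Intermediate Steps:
p(m, y) = 4*m (p(m, y) = 4*(0 + m) = 4*m)
U(g, f) = -20 + f*g² (U(g, f) = g²*f - 20 = f*g² - 20 = -20 + f*g²)
U(3, -8) - p(-19, 8) = (-20 - 8*3²) - 4*(-19) = (-20 - 8*9) - 1*(-76) = (-20 - 72) + 76 = -92 + 76 = -16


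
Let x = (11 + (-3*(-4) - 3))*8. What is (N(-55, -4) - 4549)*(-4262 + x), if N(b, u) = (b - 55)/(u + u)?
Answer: 37207191/2 ≈ 1.8604e+7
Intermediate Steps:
N(b, u) = (-55 + b)/(2*u) (N(b, u) = (-55 + b)/((2*u)) = (-55 + b)*(1/(2*u)) = (-55 + b)/(2*u))
x = 160 (x = (11 + (12 - 3))*8 = (11 + 9)*8 = 20*8 = 160)
(N(-55, -4) - 4549)*(-4262 + x) = ((½)*(-55 - 55)/(-4) - 4549)*(-4262 + 160) = ((½)*(-¼)*(-110) - 4549)*(-4102) = (55/4 - 4549)*(-4102) = -18141/4*(-4102) = 37207191/2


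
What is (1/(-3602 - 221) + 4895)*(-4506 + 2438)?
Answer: -38699691712/3823 ≈ -1.0123e+7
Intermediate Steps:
(1/(-3602 - 221) + 4895)*(-4506 + 2438) = (1/(-3823) + 4895)*(-2068) = (-1/3823 + 4895)*(-2068) = (18713584/3823)*(-2068) = -38699691712/3823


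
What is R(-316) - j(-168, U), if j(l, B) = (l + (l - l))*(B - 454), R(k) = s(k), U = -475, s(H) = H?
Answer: -156388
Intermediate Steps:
R(k) = k
j(l, B) = l*(-454 + B) (j(l, B) = (l + 0)*(-454 + B) = l*(-454 + B))
R(-316) - j(-168, U) = -316 - (-168)*(-454 - 475) = -316 - (-168)*(-929) = -316 - 1*156072 = -316 - 156072 = -156388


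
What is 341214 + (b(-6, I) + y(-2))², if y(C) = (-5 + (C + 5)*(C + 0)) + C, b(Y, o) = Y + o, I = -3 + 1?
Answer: 341655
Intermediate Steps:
I = -2
y(C) = -5 + C + C*(5 + C) (y(C) = (-5 + (5 + C)*C) + C = (-5 + C*(5 + C)) + C = -5 + C + C*(5 + C))
341214 + (b(-6, I) + y(-2))² = 341214 + ((-6 - 2) + (-5 + (-2)² + 6*(-2)))² = 341214 + (-8 + (-5 + 4 - 12))² = 341214 + (-8 - 13)² = 341214 + (-21)² = 341214 + 441 = 341655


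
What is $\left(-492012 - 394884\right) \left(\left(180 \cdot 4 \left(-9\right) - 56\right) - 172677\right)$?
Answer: $158943292848$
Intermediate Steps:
$\left(-492012 - 394884\right) \left(\left(180 \cdot 4 \left(-9\right) - 56\right) - 172677\right) = - 886896 \left(\left(180 \left(-36\right) - 56\right) - 172677\right) = - 886896 \left(\left(-6480 - 56\right) - 172677\right) = - 886896 \left(-6536 - 172677\right) = \left(-886896\right) \left(-179213\right) = 158943292848$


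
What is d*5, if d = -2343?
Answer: -11715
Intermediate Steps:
d*5 = -2343*5 = -11715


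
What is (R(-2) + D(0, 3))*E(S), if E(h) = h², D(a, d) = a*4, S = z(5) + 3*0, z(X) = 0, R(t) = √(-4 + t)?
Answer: 0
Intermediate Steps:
S = 0 (S = 0 + 3*0 = 0 + 0 = 0)
D(a, d) = 4*a
(R(-2) + D(0, 3))*E(S) = (√(-4 - 2) + 4*0)*0² = (√(-6) + 0)*0 = (I*√6 + 0)*0 = (I*√6)*0 = 0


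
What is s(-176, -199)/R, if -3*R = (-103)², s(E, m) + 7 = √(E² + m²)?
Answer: 21/10609 - 3*√70577/10609 ≈ -0.073144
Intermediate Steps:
s(E, m) = -7 + √(E² + m²)
R = -10609/3 (R = -⅓*(-103)² = -⅓*10609 = -10609/3 ≈ -3536.3)
s(-176, -199)/R = (-7 + √((-176)² + (-199)²))/(-10609/3) = (-7 + √(30976 + 39601))*(-3/10609) = (-7 + √70577)*(-3/10609) = 21/10609 - 3*√70577/10609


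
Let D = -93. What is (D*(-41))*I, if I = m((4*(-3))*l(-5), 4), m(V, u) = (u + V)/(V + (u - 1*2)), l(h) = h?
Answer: 3936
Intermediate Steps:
m(V, u) = (V + u)/(-2 + V + u) (m(V, u) = (V + u)/(V + (u - 2)) = (V + u)/(V + (-2 + u)) = (V + u)/(-2 + V + u))
I = 32/31 (I = ((4*(-3))*(-5) + 4)/(-2 + (4*(-3))*(-5) + 4) = (-12*(-5) + 4)/(-2 - 12*(-5) + 4) = (60 + 4)/(-2 + 60 + 4) = 64/62 = (1/62)*64 = 32/31 ≈ 1.0323)
(D*(-41))*I = -93*(-41)*(32/31) = 3813*(32/31) = 3936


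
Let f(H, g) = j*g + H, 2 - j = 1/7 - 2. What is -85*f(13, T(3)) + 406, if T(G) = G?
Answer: -11778/7 ≈ -1682.6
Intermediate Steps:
j = 27/7 (j = 2 - (1/7 - 2) = 2 - (⅐ - 2) = 2 - 1*(-13/7) = 2 + 13/7 = 27/7 ≈ 3.8571)
f(H, g) = H + 27*g/7 (f(H, g) = 27*g/7 + H = H + 27*g/7)
-85*f(13, T(3)) + 406 = -85*(13 + (27/7)*3) + 406 = -85*(13 + 81/7) + 406 = -85*172/7 + 406 = -14620/7 + 406 = -11778/7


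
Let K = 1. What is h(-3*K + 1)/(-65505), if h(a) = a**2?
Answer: -4/65505 ≈ -6.1064e-5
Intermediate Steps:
h(-3*K + 1)/(-65505) = (-3*1 + 1)**2/(-65505) = (-3 + 1)**2*(-1/65505) = (-2)**2*(-1/65505) = 4*(-1/65505) = -4/65505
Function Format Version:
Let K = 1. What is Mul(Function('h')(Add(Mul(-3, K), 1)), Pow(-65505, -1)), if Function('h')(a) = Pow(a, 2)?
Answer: Rational(-4, 65505) ≈ -6.1064e-5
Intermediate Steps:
Mul(Function('h')(Add(Mul(-3, K), 1)), Pow(-65505, -1)) = Mul(Pow(Add(Mul(-3, 1), 1), 2), Pow(-65505, -1)) = Mul(Pow(Add(-3, 1), 2), Rational(-1, 65505)) = Mul(Pow(-2, 2), Rational(-1, 65505)) = Mul(4, Rational(-1, 65505)) = Rational(-4, 65505)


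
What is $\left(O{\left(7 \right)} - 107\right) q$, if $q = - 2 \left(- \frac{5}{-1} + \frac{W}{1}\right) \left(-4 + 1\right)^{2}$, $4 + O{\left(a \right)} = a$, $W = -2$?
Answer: $5616$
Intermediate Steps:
$O{\left(a \right)} = -4 + a$
$q = -54$ ($q = - 2 \left(- \frac{5}{-1} - \frac{2}{1}\right) \left(-4 + 1\right)^{2} = - 2 \left(\left(-5\right) \left(-1\right) - 2\right) \left(-3\right)^{2} = - 2 \left(5 - 2\right) 9 = \left(-2\right) 3 \cdot 9 = \left(-6\right) 9 = -54$)
$\left(O{\left(7 \right)} - 107\right) q = \left(\left(-4 + 7\right) - 107\right) \left(-54\right) = \left(3 - 107\right) \left(-54\right) = \left(-104\right) \left(-54\right) = 5616$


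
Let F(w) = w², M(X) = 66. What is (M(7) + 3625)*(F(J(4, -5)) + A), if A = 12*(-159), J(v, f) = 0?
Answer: -7042428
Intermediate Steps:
A = -1908
(M(7) + 3625)*(F(J(4, -5)) + A) = (66 + 3625)*(0² - 1908) = 3691*(0 - 1908) = 3691*(-1908) = -7042428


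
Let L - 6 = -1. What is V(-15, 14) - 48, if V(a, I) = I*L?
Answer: 22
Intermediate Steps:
L = 5 (L = 6 - 1 = 5)
V(a, I) = 5*I (V(a, I) = I*5 = 5*I)
V(-15, 14) - 48 = 5*14 - 48 = 70 - 48 = 22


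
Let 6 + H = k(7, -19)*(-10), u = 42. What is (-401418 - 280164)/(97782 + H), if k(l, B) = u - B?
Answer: -340791/48583 ≈ -7.0146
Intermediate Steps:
k(l, B) = 42 - B
H = -616 (H = -6 + (42 - 1*(-19))*(-10) = -6 + (42 + 19)*(-10) = -6 + 61*(-10) = -6 - 610 = -616)
(-401418 - 280164)/(97782 + H) = (-401418 - 280164)/(97782 - 616) = -681582/97166 = -681582*1/97166 = -340791/48583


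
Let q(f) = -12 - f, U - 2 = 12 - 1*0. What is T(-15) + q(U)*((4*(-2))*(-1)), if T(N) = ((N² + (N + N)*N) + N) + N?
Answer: 437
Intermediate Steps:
U = 14 (U = 2 + (12 - 1*0) = 2 + (12 + 0) = 2 + 12 = 14)
T(N) = 2*N + 3*N² (T(N) = ((N² + (2*N)*N) + N) + N = ((N² + 2*N²) + N) + N = (3*N² + N) + N = (N + 3*N²) + N = 2*N + 3*N²)
T(-15) + q(U)*((4*(-2))*(-1)) = -15*(2 + 3*(-15)) + (-12 - 1*14)*((4*(-2))*(-1)) = -15*(2 - 45) + (-12 - 14)*(-8*(-1)) = -15*(-43) - 26*8 = 645 - 208 = 437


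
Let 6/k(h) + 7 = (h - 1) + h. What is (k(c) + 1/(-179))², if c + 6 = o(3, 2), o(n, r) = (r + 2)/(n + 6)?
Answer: 24196561/236975236 ≈ 0.10211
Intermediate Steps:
o(n, r) = (2 + r)/(6 + n)
c = -50/9 (c = -6 + (2 + 2)/(6 + 3) = -6 + 4/9 = -50/9 ≈ -5.5556)
k(h) = 6/(-8 + 2*h) (k(h) = 6/(-7 + ((h - 1) + h)) = 6/(-7 + ((-1 + h) + h)) = 6/(-7 + (-1 + 2*h)) = 6/(-8 + 2*h))
(k(c) + 1/(-179))² = (3/(-4 - 50/9) + 1/(-179))² = (3/(-86/9) - 1/179)² = (3*(-9/86) - 1/179)² = (-27/86 - 1/179)² = (-4919/15394)² = 24196561/236975236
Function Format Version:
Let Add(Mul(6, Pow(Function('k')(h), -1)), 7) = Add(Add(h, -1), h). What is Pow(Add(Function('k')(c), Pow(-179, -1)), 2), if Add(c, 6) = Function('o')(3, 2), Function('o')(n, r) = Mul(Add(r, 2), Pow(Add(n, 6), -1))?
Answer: Rational(24196561, 236975236) ≈ 0.10211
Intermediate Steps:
Function('o')(n, r) = Mul(Pow(Add(6, n), -1), Add(2, r)) (Function('o')(n, r) = Mul(Add(2, r), Pow(Add(6, n), -1)) = Mul(Pow(Add(6, n), -1), Add(2, r)))
c = Rational(-50, 9) (c = Add(-6, Mul(Pow(Add(6, 3), -1), Add(2, 2))) = Add(-6, Mul(Pow(9, -1), 4)) = Add(-6, Mul(Rational(1, 9), 4)) = Add(-6, Rational(4, 9)) = Rational(-50, 9) ≈ -5.5556)
Function('k')(h) = Mul(6, Pow(Add(-8, Mul(2, h)), -1)) (Function('k')(h) = Mul(6, Pow(Add(-7, Add(Add(h, -1), h)), -1)) = Mul(6, Pow(Add(-7, Add(Add(-1, h), h)), -1)) = Mul(6, Pow(Add(-7, Add(-1, Mul(2, h))), -1)) = Mul(6, Pow(Add(-8, Mul(2, h)), -1)))
Pow(Add(Function('k')(c), Pow(-179, -1)), 2) = Pow(Add(Mul(3, Pow(Add(-4, Rational(-50, 9)), -1)), Pow(-179, -1)), 2) = Pow(Add(Mul(3, Pow(Rational(-86, 9), -1)), Rational(-1, 179)), 2) = Pow(Add(Mul(3, Rational(-9, 86)), Rational(-1, 179)), 2) = Pow(Add(Rational(-27, 86), Rational(-1, 179)), 2) = Pow(Rational(-4919, 15394), 2) = Rational(24196561, 236975236)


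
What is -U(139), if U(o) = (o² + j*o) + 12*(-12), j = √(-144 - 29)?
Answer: -19177 - 139*I*√173 ≈ -19177.0 - 1828.3*I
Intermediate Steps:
j = I*√173 (j = √(-173) = I*√173 ≈ 13.153*I)
U(o) = -144 + o² + I*o*√173 (U(o) = (o² + (I*√173)*o) + 12*(-12) = (o² + I*o*√173) - 144 = -144 + o² + I*o*√173)
-U(139) = -(-144 + 139² + I*139*√173) = -(-144 + 19321 + 139*I*√173) = -(19177 + 139*I*√173) = -19177 - 139*I*√173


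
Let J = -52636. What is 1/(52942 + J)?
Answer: 1/306 ≈ 0.0032680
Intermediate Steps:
1/(52942 + J) = 1/(52942 - 52636) = 1/306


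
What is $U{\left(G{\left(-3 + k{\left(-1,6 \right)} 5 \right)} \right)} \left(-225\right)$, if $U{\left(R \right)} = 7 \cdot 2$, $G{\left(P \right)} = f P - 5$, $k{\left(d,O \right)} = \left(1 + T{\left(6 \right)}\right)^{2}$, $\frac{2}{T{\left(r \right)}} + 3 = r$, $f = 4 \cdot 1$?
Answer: $-3150$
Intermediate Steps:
$f = 4$
$T{\left(r \right)} = \frac{2}{-3 + r}$
$k{\left(d,O \right)} = \frac{25}{9}$ ($k{\left(d,O \right)} = \left(1 + \frac{2}{-3 + 6}\right)^{2} = \left(1 + \frac{2}{3}\right)^{2} = \left(\frac{5}{3}\right)^{2} = \frac{25}{9}$)
$G{\left(P \right)} = -5 + 4 P$ ($G{\left(P \right)} = 4 P - 5 = -5 + 4 P$)
$U{\left(R \right)} = 14$
$U{\left(G{\left(-3 + k{\left(-1,6 \right)} 5 \right)} \right)} \left(-225\right) = 14 \left(-225\right) = -3150$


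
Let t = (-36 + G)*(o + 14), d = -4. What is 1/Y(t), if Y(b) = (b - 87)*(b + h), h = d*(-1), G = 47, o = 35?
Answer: 1/245436 ≈ 4.0744e-6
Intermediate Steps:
h = 4 (h = -4*(-1) = 4)
t = 539 (t = (-36 + 47)*(35 + 14) = 11*49 = 539)
Y(b) = (-87 + b)*(4 + b) (Y(b) = (b - 87)*(b + 4) = (-87 + b)*(4 + b))
1/Y(t) = 1/(-348 + 539² - 83*539) = 1/(-348 + 290521 - 44737) = 1/245436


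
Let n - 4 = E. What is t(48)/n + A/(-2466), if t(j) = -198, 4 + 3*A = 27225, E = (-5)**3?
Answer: -166267/81378 ≈ -2.0431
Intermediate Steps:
E = -125
A = 27221/3 (A = -4/3 + (1/3)*27225 = -4/3 + 9075 = 27221/3 ≈ 9073.7)
n = -121 (n = 4 - 125 = -121)
t(48)/n + A/(-2466) = -198/(-121) + (27221/3)/(-2466) = -198*(-1/121) + (27221/3)*(-1/2466) = 18/11 - 27221/7398 = -166267/81378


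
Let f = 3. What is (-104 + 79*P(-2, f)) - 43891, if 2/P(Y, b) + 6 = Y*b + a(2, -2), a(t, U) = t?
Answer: -220054/5 ≈ -44011.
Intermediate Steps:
P(Y, b) = 2/(-4 + Y*b) (P(Y, b) = 2/(-6 + (Y*b + 2)) = 2/(-6 + (2 + Y*b)) = 2/(-4 + Y*b))
(-104 + 79*P(-2, f)) - 43891 = (-104 + 79*(2/(-4 - 2*3))) - 43891 = (-104 + 79*(2/(-4 - 6))) - 43891 = (-104 + 79*(2/(-10))) - 43891 = (-104 + 79*(2*(-1/10))) - 43891 = (-104 + 79*(-1/5)) - 43891 = (-104 - 79/5) - 43891 = -599/5 - 43891 = -220054/5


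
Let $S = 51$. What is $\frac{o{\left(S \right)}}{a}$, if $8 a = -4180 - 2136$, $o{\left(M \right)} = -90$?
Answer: $\frac{180}{1579} \approx 0.114$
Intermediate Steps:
$a = - \frac{1579}{2}$ ($a = \frac{-4180 - 2136}{8} = \frac{1}{8} \left(-6316\right) = - \frac{1579}{2} \approx -789.5$)
$\frac{o{\left(S \right)}}{a} = - \frac{90}{- \frac{1579}{2}} = \left(-90\right) \left(- \frac{2}{1579}\right) = \frac{180}{1579}$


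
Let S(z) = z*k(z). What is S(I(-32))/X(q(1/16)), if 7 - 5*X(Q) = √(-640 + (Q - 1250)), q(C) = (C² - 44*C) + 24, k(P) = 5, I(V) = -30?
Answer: -1344000/490943 - 12000*I*√478399/490943 ≈ -2.7376 - 16.906*I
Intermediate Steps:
q(C) = 24 + C² - 44*C
S(z) = 5*z (S(z) = z*5 = 5*z)
X(Q) = 7/5 - √(-1890 + Q)/5 (X(Q) = 7/5 - √(-640 + (Q - 1250))/5 = 7/5 - √(-640 + (-1250 + Q))/5 = 7/5 - √(-1890 + Q)/5)
S(I(-32))/X(q(1/16)) = (5*(-30))/(7/5 - √(-1890 + (24 + (1/16)² - 44/16))/5) = -150/(7/5 - √(-1890 + (24 + (1/16)² - 44*1/16))/5) = -150/(7/5 - √(-1890 + (24 + 1/256 - 11/4))/5) = -150/(7/5 - √(-1890 + 5441/256)/5) = -150/(7/5 - I*√478399/80)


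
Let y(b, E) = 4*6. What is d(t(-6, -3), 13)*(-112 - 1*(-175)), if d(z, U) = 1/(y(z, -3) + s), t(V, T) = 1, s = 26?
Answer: 63/50 ≈ 1.2600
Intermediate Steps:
y(b, E) = 24
d(z, U) = 1/50 (d(z, U) = 1/(24 + 26) = 1/50)
d(t(-6, -3), 13)*(-112 - 1*(-175)) = (-112 - 1*(-175))/50 = (-112 + 175)/50 = (1/50)*63 = 63/50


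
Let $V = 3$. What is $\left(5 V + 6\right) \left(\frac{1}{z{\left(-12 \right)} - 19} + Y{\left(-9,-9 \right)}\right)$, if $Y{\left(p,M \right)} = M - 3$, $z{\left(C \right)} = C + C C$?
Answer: $- \frac{28455}{113} \approx -251.81$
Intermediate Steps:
$z{\left(C \right)} = C + C^{2}$
$Y{\left(p,M \right)} = -3 + M$ ($Y{\left(p,M \right)} = M - 3 = -3 + M$)
$\left(5 V + 6\right) \left(\frac{1}{z{\left(-12 \right)} - 19} + Y{\left(-9,-9 \right)}\right) = \left(5 \cdot 3 + 6\right) \left(\frac{1}{- 12 \left(1 - 12\right) - 19} - 12\right) = \left(15 + 6\right) \left(\frac{1}{\left(-12\right) \left(-11\right) - 19} - 12\right) = 21 \left(\frac{1}{132 - 19} - 12\right) = 21 \left(\frac{1}{113} - 12\right) = 21 \left(- \frac{1355}{113}\right) = - \frac{28455}{113}$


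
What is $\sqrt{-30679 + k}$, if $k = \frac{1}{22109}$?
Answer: $\frac{7 i \sqrt{306043611410}}{22109} \approx 175.15 i$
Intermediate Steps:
$k = \frac{1}{22109} \approx 4.523 \cdot 10^{-5}$
$\sqrt{-30679 + k} = \sqrt{-30679 + \frac{1}{22109}} = \sqrt{- \frac{678282010}{22109}} = \frac{7 i \sqrt{306043611410}}{22109}$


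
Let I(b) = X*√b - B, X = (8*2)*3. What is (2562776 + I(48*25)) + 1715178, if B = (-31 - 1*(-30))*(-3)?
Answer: 4277951 + 960*√3 ≈ 4.2796e+6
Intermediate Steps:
X = 48 (X = 16*3 = 48)
B = 3 (B = (-31 + 30)*(-3) = -1*(-3) = 3)
I(b) = -3 + 48*√b (I(b) = 48*√b - 1*3 = 48*√b - 3 = -3 + 48*√b)
(2562776 + I(48*25)) + 1715178 = (2562776 + (-3 + 48*√(48*25))) + 1715178 = (2562776 + (-3 + 48*√1200)) + 1715178 = (2562776 + (-3 + 48*(20*√3))) + 1715178 = (2562776 + (-3 + 960*√3)) + 1715178 = (2562773 + 960*√3) + 1715178 = 4277951 + 960*√3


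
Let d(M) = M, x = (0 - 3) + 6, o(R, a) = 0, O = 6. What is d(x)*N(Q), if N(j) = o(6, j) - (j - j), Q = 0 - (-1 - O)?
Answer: 0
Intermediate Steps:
x = 3 (x = -3 + 6 = 3)
Q = 7 (Q = 0 - (-1 - 1*6) = 0 - (-1 - 6) = 0 - 1*(-7) = 0 + 7 = 7)
N(j) = 0 (N(j) = 0 - (j - j) = 0 - 1*0 = 0 + 0 = 0)
d(x)*N(Q) = 3*0 = 0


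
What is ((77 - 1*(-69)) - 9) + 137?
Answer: 274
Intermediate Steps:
((77 - 1*(-69)) - 9) + 137 = ((77 + 69) - 9) + 137 = (146 - 9) + 137 = 137 + 137 = 274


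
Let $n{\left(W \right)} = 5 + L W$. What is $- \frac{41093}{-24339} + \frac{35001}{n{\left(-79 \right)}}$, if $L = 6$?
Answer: $- \frac{16992178}{232959} \approx -72.941$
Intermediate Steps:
$n{\left(W \right)} = 5 + 6 W$
$- \frac{41093}{-24339} + \frac{35001}{n{\left(-79 \right)}} = - \frac{41093}{-24339} + \frac{35001}{5 + 6 \left(-79\right)} = \left(-41093\right) \left(- \frac{1}{24339}\right) + \frac{35001}{5 - 474} = \frac{41093}{24339} + \frac{35001}{-469} = \frac{41093}{24339} + 35001 \left(- \frac{1}{469}\right) = \frac{41093}{24339} - \frac{35001}{469} = - \frac{16992178}{232959}$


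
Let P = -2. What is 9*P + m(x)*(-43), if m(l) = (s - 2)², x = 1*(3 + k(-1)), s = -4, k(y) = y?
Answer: -1566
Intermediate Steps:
x = 2 (x = 1*(3 - 1) = 1*2 = 2)
m(l) = 36 (m(l) = (-4 - 2)² = (-6)² = 36)
9*P + m(x)*(-43) = 9*(-2) + 36*(-43) = -18 - 1548 = -1566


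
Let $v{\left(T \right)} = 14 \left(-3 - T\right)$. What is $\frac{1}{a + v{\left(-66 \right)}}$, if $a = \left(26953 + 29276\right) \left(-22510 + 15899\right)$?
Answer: $- \frac{1}{371729037} \approx -2.6901 \cdot 10^{-9}$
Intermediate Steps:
$v{\left(T \right)} = -42 - 14 T$
$a = -371729919$ ($a = 56229 \left(-6611\right) = -371729919$)
$\frac{1}{a + v{\left(-66 \right)}} = \frac{1}{-371729919 - -882} = \frac{1}{-371729919 + \left(-42 + 924\right)} = \frac{1}{-371729919 + 882} = \frac{1}{-371729037} = - \frac{1}{371729037}$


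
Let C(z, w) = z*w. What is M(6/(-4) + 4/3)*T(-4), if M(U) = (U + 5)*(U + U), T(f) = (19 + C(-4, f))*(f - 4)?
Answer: 4060/9 ≈ 451.11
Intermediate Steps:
C(z, w) = w*z
T(f) = (-4 + f)*(19 - 4*f) (T(f) = (19 + f*(-4))*(f - 4) = (19 - 4*f)*(-4 + f) = (-4 + f)*(19 - 4*f))
M(U) = 2*U*(5 + U) (M(U) = (5 + U)*(2*U) = 2*U*(5 + U))
M(6/(-4) + 4/3)*T(-4) = (2*(6/(-4) + 4/3)*(5 + (6/(-4) + 4/3)))*(-76 - 4*(-4)² + 35*(-4)) = (2*(6*(-¼) + 4*(⅓))*(5 + (6*(-¼) + 4*(⅓))))*(-76 - 4*16 - 140) = (2*(-3/2 + 4/3)*(5 + (-3/2 + 4/3)))*(-76 - 64 - 140) = (2*(-⅙)*(5 - ⅙))*(-280) = (2*(-⅙)*(29/6))*(-280) = -29/18*(-280) = 4060/9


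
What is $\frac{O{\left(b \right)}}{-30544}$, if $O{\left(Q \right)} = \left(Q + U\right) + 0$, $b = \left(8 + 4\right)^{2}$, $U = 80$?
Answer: $- \frac{14}{1909} \approx -0.0073337$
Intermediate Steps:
$b = 144$ ($b = 12^{2} = 144$)
$O{\left(Q \right)} = 80 + Q$ ($O{\left(Q \right)} = \left(Q + 80\right) + 0 = \left(80 + Q\right) + 0 = 80 + Q$)
$\frac{O{\left(b \right)}}{-30544} = \frac{80 + 144}{-30544} = 224 \left(- \frac{1}{30544}\right) = - \frac{14}{1909}$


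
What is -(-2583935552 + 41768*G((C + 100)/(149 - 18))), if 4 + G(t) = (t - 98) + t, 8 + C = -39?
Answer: 339049233920/131 ≈ 2.5882e+9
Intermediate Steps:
C = -47 (C = -8 - 39 = -47)
G(t) = -102 + 2*t (G(t) = -4 + ((t - 98) + t) = -4 + ((-98 + t) + t) = -4 + (-98 + 2*t) = -102 + 2*t)
-(-2583935552 + 41768*G((C + 100)/(149 - 18))) = -(-2588195888 + 83536*(-47 + 100)/(149 - 18)) = -(-2588195888 + 83536*53/131) = -(-2588195888 + 83536*53*(1/131)) = -(-2588195888 + 4427408/131) = -41768/(1/(-61864 + (-102 + 106/131))) = -41768/(1/(-61864 - 13256/131)) = -41768/(1/(-8117440/131)) = -41768/(-131/8117440) = -41768*(-8117440/131) = 339049233920/131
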